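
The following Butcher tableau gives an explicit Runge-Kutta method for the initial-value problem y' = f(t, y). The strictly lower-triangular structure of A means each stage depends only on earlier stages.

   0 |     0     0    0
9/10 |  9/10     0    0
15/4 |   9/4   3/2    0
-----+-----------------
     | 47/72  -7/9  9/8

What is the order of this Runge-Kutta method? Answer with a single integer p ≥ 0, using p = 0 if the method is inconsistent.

b = (47/72, -7/9, 9/8)
c = (0, 9/10, 15/4)
Ac = (0, 0, 27/20)
Σ b_i: 47/72·1 + (-7/9)·1 + 9/8·1 = 1 ✓
b·c: (-7/9)·9/10 + 9/8·15/4 = 563/160 ≠ 1/2 ⇒ order 1.

1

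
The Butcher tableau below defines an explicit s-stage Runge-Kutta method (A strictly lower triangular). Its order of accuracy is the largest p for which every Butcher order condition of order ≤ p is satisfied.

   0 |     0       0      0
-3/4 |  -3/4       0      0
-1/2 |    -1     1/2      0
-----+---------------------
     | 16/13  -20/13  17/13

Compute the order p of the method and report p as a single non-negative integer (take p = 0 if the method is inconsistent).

2

b = (16/13, -20/13, 17/13)
c = (0, -3/4, -1/2)
Ac = (0, 0, -3/8)
Σ b_i: 16/13·1 + (-20/13)·1 + 17/13·1 = 1 ✓
b·c: (-20/13)·(-3/4) + 17/13·(-1/2) = 1/2 ✓
b·c²: (-20/13)·9/16 + 17/13·1/4 = -7/13 ≠ 1/3 ⇒ order 2.
b·Ac: 17/13·(-3/8) = -51/104 ≠ 1/6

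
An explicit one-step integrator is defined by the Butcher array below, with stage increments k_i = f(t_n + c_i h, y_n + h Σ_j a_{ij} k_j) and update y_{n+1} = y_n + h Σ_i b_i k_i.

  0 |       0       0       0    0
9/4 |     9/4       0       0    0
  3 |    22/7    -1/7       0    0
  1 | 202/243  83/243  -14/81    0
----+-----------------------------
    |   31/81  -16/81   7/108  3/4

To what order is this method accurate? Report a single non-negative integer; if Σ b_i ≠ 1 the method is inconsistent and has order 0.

b = (31/81, -16/81, 7/108, 3/4)
c = (0, 9/4, 3, 1)
Ac = (0, 0, -9/28, 1/4)
Σ b_i: 31/81·1 + (-16/81)·1 + 7/108·1 + 3/4·1 = 1 ✓
b·c: (-16/81)·9/4 + 7/108·3 + 3/4·1 = 1/2 ✓
b·c²: (-16/81)·81/16 + 7/108·9 + 3/4·1 = 1/3 ✓
b·Ac: 7/108·(-9/28) + 3/4·1/4 = 1/6 ✓
b·c³: (-16/81)·729/64 + 7/108·27 + 3/4·1 = 1/4 ✓
b·(c∘Ac): 7/108·(-27/28) + 3/4·1/4 = 1/8 ✓
b·Ac²: 7/108·(-81/112) + 3/4·25/144 = 1/12 ✓
b·A²c: 3/4·1/18 = 1/24 ✓; 4 stages ⇒ order 4.

4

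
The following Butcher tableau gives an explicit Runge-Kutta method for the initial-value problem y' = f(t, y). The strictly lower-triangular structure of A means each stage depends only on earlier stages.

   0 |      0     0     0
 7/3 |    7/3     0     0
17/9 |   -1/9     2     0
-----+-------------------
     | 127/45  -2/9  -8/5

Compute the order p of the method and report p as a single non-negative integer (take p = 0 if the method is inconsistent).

b = (127/45, -2/9, -8/5)
c = (0, 7/3, 17/9)
Ac = (0, 0, 14/3)
Σ b_i: 127/45·1 + (-2/9)·1 + (-8/5)·1 = 1 ✓
b·c: (-2/9)·7/3 + (-8/5)·17/9 = -478/135 ≠ 1/2 ⇒ order 1.

1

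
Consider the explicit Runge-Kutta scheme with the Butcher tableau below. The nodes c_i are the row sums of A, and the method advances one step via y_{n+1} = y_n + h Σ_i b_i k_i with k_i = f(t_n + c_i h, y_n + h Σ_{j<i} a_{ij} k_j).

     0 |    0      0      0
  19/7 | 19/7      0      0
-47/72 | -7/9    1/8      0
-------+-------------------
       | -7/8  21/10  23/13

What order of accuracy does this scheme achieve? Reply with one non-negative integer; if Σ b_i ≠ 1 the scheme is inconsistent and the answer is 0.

0

b = (-7/8, 21/10, 23/13)
c = (0, 19/7, -47/72)
Ac = (0, 0, 19/56)
Σ b_i: (-7/8)·1 + 21/10·1 + 23/13·1 = 1557/520 ≠ 1 ⇒ order 0.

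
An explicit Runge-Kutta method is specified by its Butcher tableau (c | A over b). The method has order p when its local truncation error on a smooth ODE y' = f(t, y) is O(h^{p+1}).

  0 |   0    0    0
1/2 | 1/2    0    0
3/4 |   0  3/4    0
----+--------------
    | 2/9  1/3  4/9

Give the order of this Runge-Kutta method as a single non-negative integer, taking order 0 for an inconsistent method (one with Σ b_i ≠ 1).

3

b = (2/9, 1/3, 4/9)
c = (0, 1/2, 3/4)
Ac = (0, 0, 3/8)
Σ b_i: 2/9·1 + 1/3·1 + 4/9·1 = 1 ✓
b·c: 1/3·1/2 + 4/9·3/4 = 1/2 ✓
b·c²: 1/3·1/4 + 4/9·9/16 = 1/3 ✓
b·Ac: 4/9·3/8 = 1/6 ✓; 3 stages ⇒ order 3.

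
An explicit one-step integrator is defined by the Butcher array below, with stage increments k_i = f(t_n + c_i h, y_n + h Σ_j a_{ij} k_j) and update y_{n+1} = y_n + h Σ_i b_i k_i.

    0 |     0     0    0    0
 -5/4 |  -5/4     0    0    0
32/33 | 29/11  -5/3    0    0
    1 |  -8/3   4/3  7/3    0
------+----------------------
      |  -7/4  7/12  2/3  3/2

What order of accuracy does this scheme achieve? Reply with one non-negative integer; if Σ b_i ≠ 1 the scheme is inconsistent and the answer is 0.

1

b = (-7/4, 7/12, 2/3, 3/2)
c = (0, -5/4, 32/33, 1)
Ac = (0, 0, 25/12, 59/99)
Σ b_i: (-7/4)·1 + 7/12·1 + 2/3·1 + 3/2·1 = 1 ✓
b·c: 7/12·(-5/4) + 2/3·32/33 + 3/2·1 = 2245/1584 ≠ 1/2 ⇒ order 1.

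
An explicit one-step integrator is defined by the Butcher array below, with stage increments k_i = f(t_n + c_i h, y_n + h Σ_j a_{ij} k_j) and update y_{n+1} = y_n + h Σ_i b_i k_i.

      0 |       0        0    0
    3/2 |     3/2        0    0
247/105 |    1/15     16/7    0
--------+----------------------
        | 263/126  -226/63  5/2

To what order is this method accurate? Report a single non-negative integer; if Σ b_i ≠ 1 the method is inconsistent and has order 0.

2

b = (263/126, -226/63, 5/2)
c = (0, 3/2, 247/105)
Ac = (0, 0, 24/7)
Σ b_i: 263/126·1 + (-226/63)·1 + 5/2·1 = 1 ✓
b·c: (-226/63)·3/2 + 5/2·247/105 = 1/2 ✓
b·c²: (-226/63)·9/4 + 5/2·61009/11025 = 12707/2205 ≠ 1/3 ⇒ order 2.
b·Ac: 5/2·24/7 = 60/7 ≠ 1/6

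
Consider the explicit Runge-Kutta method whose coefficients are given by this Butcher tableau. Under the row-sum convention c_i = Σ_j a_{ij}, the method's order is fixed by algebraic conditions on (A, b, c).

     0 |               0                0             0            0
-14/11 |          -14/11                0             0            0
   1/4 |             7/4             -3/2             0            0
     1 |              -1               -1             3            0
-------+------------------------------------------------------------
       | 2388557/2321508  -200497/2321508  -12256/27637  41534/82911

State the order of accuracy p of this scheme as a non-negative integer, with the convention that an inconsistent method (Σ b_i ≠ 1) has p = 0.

b = (2388557/2321508, -200497/2321508, -12256/27637, 41534/82911)
c = (0, -14/11, 1/4, 1)
Ac = (0, 0, 21/11, 89/44)
Σ b_i: 2388557/2321508·1 + (-200497/2321508)·1 + (-12256/27637)·1 + 41534/82911·1 = 1 ✓
b·c: (-200497/2321508)·(-14/11) + (-12256/27637)·1/4 + 41534/82911·1 = 1/2 ✓
b·c²: (-200497/2321508)·196/121 + (-12256/27637)·1/16 + 41534/82911·1 = 1/3 ✓
b·Ac: (-12256/27637)·21/11 + 41534/82911·89/44 = 1/6 ✓
b·c³: (-200497/2321508)·(-2744/1331) + (-12256/27637)·1/64 + 41534/82911·1 = 408627/608014 ≠ 1/4 ⇒ order 3.
b·(c∘Ac): (-12256/27637)·21/44 + 41534/82911·89/44 = 1462199/1824042 ≠ 1/8
b·Ac²: (-12256/27637)·(-294/121) + 41534/82911·(-2773/1936) = 2626495/7296168 ≠ 1/12
b·A²c: 41534/82911·63/11 = 872214/304007 ≠ 1/24

3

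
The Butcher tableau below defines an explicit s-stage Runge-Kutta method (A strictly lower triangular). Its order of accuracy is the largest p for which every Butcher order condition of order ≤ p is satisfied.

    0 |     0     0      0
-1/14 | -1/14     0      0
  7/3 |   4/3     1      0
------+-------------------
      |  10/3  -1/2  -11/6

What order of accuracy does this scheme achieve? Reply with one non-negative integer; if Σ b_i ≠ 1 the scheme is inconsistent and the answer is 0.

b = (10/3, -1/2, -11/6)
c = (0, -1/14, 7/3)
Ac = (0, 0, -1/14)
Σ b_i: 10/3·1 + (-1/2)·1 + (-11/6)·1 = 1 ✓
b·c: (-1/2)·(-1/14) + (-11/6)·7/3 = -1069/252 ≠ 1/2 ⇒ order 1.

1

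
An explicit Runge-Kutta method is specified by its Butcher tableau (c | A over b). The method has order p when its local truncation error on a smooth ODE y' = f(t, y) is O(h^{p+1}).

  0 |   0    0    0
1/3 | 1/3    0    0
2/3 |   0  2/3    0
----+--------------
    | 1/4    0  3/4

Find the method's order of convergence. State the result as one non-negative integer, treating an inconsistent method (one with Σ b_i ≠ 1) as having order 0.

b = (1/4, 0, 3/4)
c = (0, 1/3, 2/3)
Ac = (0, 0, 2/9)
Σ b_i: 1/4·1 + 3/4·1 = 1 ✓
b·c: 3/4·2/3 = 1/2 ✓
b·c²: 3/4·4/9 = 1/3 ✓
b·Ac: 3/4·2/9 = 1/6 ✓; 3 stages ⇒ order 3.

3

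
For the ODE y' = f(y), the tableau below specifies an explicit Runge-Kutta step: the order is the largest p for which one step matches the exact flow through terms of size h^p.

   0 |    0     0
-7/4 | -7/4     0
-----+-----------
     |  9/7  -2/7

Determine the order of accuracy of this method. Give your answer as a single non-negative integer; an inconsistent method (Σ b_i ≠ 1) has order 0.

b = (9/7, -2/7)
c = (0, -7/4)
Σ b_i: 9/7·1 + (-2/7)·1 = 1 ✓
b·c: (-2/7)·(-7/4) = 1/2 ✓; 2 stages ⇒ order 2.

2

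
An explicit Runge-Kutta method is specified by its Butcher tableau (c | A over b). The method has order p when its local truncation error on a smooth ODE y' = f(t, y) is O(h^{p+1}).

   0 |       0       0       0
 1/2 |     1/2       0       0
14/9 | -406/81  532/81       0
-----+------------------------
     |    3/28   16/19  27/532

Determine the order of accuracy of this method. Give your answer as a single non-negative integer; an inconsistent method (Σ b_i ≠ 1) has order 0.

3

b = (3/28, 16/19, 27/532)
c = (0, 1/2, 14/9)
Ac = (0, 0, 266/81)
Σ b_i: 3/28·1 + 16/19·1 + 27/532·1 = 1 ✓
b·c: 16/19·1/2 + 27/532·14/9 = 1/2 ✓
b·c²: 16/19·1/4 + 27/532·196/81 = 1/3 ✓
b·Ac: 27/532·266/81 = 1/6 ✓; 3 stages ⇒ order 3.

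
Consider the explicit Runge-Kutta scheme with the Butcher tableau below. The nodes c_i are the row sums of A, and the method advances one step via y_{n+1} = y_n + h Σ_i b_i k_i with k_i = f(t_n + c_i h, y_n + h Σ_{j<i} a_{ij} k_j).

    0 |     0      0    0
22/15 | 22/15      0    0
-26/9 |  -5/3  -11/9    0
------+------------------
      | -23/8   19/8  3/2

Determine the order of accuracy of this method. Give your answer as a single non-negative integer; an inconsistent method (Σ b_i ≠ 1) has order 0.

1

b = (-23/8, 19/8, 3/2)
c = (0, 22/15, -26/9)
Ac = (0, 0, -242/135)
Σ b_i: (-23/8)·1 + 19/8·1 + 3/2·1 = 1 ✓
b·c: 19/8·22/15 + 3/2·(-26/9) = -17/20 ≠ 1/2 ⇒ order 1.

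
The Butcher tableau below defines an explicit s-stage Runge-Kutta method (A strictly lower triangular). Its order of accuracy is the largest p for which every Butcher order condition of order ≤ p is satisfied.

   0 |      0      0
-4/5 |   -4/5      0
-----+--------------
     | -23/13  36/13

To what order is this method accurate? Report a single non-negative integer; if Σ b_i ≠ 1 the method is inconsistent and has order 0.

b = (-23/13, 36/13)
c = (0, -4/5)
Σ b_i: (-23/13)·1 + 36/13·1 = 1 ✓
b·c: 36/13·(-4/5) = -144/65 ≠ 1/2 ⇒ order 1.

1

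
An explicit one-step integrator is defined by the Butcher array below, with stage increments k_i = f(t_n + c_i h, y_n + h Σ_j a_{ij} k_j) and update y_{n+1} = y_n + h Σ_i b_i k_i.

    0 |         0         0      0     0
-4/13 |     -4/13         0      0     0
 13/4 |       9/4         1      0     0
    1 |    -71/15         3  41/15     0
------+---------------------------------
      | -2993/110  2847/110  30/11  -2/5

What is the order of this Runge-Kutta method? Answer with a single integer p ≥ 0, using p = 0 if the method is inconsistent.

2

b = (-2993/110, 2847/110, 30/11, -2/5)
c = (0, -4/13, 13/4, 1)
Ac = (0, 0, -4/13, 6209/780)
Σ b_i: (-2993/110)·1 + 2847/110·1 + 30/11·1 + (-2/5)·1 = 1 ✓
b·c: 2847/110·(-4/13) + 30/11·13/4 + (-2/5)·1 = 1/2 ✓
b·c²: 2847/110·16/169 + 30/11·169/16 + (-2/5)·1 = 176503/5720 ≠ 1/3 ⇒ order 2.
b·Ac: 30/11·(-4/13) + (-2/5)·6209/780 = -86299/21450 ≠ 1/6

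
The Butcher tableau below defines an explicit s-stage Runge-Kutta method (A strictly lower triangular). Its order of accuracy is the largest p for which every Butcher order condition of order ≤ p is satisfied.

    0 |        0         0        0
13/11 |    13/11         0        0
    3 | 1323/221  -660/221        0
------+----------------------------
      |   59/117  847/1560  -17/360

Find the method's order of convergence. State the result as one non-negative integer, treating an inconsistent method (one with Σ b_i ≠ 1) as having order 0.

b = (59/117, 847/1560, -17/360)
c = (0, 13/11, 3)
Ac = (0, 0, -60/17)
Σ b_i: 59/117·1 + 847/1560·1 + (-17/360)·1 = 1 ✓
b·c: 847/1560·13/11 + (-17/360)·3 = 1/2 ✓
b·c²: 847/1560·169/121 + (-17/360)·9 = 1/3 ✓
b·Ac: (-17/360)·(-60/17) = 1/6 ✓; 3 stages ⇒ order 3.

3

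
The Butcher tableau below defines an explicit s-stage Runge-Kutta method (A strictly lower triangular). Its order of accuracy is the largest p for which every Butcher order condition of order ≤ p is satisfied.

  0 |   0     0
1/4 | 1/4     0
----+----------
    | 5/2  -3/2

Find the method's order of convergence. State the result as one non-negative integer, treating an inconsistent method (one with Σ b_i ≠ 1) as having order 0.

b = (5/2, -3/2)
c = (0, 1/4)
Σ b_i: 5/2·1 + (-3/2)·1 = 1 ✓
b·c: (-3/2)·1/4 = -3/8 ≠ 1/2 ⇒ order 1.

1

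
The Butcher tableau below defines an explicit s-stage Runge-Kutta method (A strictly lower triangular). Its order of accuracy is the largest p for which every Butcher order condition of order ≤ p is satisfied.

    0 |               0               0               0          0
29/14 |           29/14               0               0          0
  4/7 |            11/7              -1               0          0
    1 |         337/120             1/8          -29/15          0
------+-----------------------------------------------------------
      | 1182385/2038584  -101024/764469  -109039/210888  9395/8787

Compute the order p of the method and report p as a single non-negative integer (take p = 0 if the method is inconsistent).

3

b = (1182385/2038584, -101024/764469, -109039/210888, 9395/8787)
c = (0, 29/14, 4/7, 1)
Ac = (0, 0, -29/14, -203/240)
Σ b_i: 1182385/2038584·1 + (-101024/764469)·1 + (-109039/210888)·1 + 9395/8787·1 = 1 ✓
b·c: (-101024/764469)·29/14 + (-109039/210888)·4/7 + 9395/8787·1 = 1/2 ✓
b·c²: (-101024/764469)·841/196 + (-109039/210888)·16/49 + 9395/8787·1 = 1/3 ✓
b·Ac: (-109039/210888)·(-29/14) + 9395/8787·(-203/240) = 1/6 ✓
b·c³: (-101024/764469)·24389/2744 + (-109039/210888)·64/343 + 9395/8787·1 = -12415/61509 ≠ 1/4 ⇒ order 3.
b·(c∘Ac): (-109039/210888)·(-58/49) + 9395/8787·(-203/240) = -3307/11312 ≠ 1/8
b·Ac²: (-109039/210888)·(-841/196) + 9395/8787·(-319/3360) = 5987/2828 ≠ 1/12
b·A²c: 9395/8787·841/210 = 54491/12726 ≠ 1/24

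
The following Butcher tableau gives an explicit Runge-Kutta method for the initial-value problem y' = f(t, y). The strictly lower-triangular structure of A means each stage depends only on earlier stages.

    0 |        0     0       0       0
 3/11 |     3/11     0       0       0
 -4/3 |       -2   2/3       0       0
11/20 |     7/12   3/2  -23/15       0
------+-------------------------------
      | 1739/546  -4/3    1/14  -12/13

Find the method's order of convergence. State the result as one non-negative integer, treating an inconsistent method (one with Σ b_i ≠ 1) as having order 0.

1

b = (1739/546, -4/3, 1/14, -12/13)
c = (0, 3/11, -4/3, 11/20)
Ac = (0, 0, 2/11, 2429/990)
Σ b_i: 1739/546·1 + (-4/3)·1 + 1/14·1 + (-12/13)·1 = 1 ✓
b·c: (-4/3)·3/11 + 1/14·(-4/3) + (-12/13)·11/20 = -14513/15015 ≠ 1/2 ⇒ order 1.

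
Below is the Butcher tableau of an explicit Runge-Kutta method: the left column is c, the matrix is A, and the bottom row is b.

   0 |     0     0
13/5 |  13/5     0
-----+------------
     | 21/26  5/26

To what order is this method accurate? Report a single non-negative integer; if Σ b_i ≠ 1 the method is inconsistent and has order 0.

2

b = (21/26, 5/26)
c = (0, 13/5)
Σ b_i: 21/26·1 + 5/26·1 = 1 ✓
b·c: 5/26·13/5 = 1/2 ✓; 2 stages ⇒ order 2.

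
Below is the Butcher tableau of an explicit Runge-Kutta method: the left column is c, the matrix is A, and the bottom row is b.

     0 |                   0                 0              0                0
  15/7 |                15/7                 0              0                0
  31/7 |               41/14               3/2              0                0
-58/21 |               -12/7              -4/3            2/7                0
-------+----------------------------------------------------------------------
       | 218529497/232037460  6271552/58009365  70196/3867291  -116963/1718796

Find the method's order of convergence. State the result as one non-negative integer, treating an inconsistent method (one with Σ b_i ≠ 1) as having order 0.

b = (218529497/232037460, 6271552/58009365, 70196/3867291, -116963/1718796)
c = (0, 15/7, 31/7, -58/21)
Ac = (0, 0, 45/14, -78/49)
Σ b_i: 218529497/232037460·1 + 6271552/58009365·1 + 70196/3867291·1 + (-116963/1718796)·1 = 1 ✓
b·c: 6271552/58009365·15/7 + 70196/3867291·31/7 + (-116963/1718796)·(-58/21) = 1/2 ✓
b·c²: 6271552/58009365·225/49 + 70196/3867291·961/49 + (-116963/1718796)·3364/441 = 1/3 ✓
b·Ac: 70196/3867291·45/14 + (-116963/1718796)·(-78/49) = 1/6 ✓
b·c³: 6271552/58009365·3375/343 + 70196/3867291·29791/343 + (-116963/1718796)·(-195112/9261) = 2316020846/568491777 ≠ 1/4 ⇒ order 3.
b·(c∘Ac): 70196/3867291·1395/98 + (-116963/1718796)·1508/343 = -122729/3007893 ≠ 1/8
b·Ac²: 70196/3867291·675/98 + (-116963/1718796)·(-178/343) = 964543/6015786 ≠ 1/12
b·A²c: (-116963/1718796)·45/49 = -35805/572932 ≠ 1/24

3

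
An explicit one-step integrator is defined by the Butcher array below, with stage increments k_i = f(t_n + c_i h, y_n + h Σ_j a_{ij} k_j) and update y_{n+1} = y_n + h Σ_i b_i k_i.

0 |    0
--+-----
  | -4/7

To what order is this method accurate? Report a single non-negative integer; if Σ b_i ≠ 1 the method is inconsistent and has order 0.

0

b = (-4/7)
c = (0)
Σ b_i: (-4/7)·1 = -4/7 ≠ 1 ⇒ order 0.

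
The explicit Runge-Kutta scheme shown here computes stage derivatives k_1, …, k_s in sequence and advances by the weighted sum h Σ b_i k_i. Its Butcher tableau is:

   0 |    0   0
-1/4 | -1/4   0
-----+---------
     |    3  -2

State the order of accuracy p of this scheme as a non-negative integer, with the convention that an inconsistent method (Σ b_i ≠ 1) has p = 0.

2

b = (3, -2)
c = (0, -1/4)
Σ b_i: 3·1 + (-2)·1 = 1 ✓
b·c: (-2)·(-1/4) = 1/2 ✓; 2 stages ⇒ order 2.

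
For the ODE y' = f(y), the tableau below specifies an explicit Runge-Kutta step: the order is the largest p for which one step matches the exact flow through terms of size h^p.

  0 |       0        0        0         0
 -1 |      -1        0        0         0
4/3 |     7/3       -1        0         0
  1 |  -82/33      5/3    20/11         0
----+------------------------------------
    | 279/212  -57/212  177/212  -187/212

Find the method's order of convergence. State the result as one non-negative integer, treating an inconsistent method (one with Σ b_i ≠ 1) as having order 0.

b = (279/212, -57/212, 177/212, -187/212)
c = (0, -1, 4/3, 1)
Ac = (0, 0, 1, 25/33)
Σ b_i: 279/212·1 + (-57/212)·1 + 177/212·1 + (-187/212)·1 = 1 ✓
b·c: (-57/212)·(-1) + 177/212·4/3 + (-187/212)·1 = 1/2 ✓
b·c²: (-57/212)·1 + 177/212·16/9 + (-187/212)·1 = 1/3 ✓
b·Ac: 177/212·1 + (-187/212)·25/33 = 1/6 ✓
b·c³: (-57/212)·(-1) + 177/212·64/27 + (-187/212)·1 = 1303/954 ≠ 1/4 ⇒ order 3.
b·(c∘Ac): 177/212·4/3 + (-187/212)·25/33 = 283/636 ≠ 1/8
b·Ac²: 177/212·(-1) + (-187/212)·485/99 = -4919/954 ≠ 1/12
b·A²c: (-187/212)·20/11 = -85/53 ≠ 1/24

3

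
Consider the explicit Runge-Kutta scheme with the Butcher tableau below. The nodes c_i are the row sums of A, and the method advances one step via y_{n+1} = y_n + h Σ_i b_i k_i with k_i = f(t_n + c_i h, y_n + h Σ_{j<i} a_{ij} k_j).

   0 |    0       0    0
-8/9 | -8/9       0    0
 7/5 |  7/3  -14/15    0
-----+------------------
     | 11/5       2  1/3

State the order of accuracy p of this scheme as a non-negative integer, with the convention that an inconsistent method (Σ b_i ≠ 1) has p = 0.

0

b = (11/5, 2, 1/3)
c = (0, -8/9, 7/5)
Ac = (0, 0, 112/135)
Σ b_i: 11/5·1 + 2·1 + 1/3·1 = 68/15 ≠ 1 ⇒ order 0.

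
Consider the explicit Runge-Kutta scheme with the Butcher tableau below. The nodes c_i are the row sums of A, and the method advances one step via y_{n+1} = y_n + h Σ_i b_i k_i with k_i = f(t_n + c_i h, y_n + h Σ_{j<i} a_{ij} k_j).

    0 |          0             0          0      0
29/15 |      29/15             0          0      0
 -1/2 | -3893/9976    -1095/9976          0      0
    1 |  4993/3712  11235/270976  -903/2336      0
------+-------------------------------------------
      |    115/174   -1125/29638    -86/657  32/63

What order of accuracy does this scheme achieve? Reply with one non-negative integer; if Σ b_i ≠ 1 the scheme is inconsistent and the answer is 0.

b = (115/174, -1125/29638, -86/657, 32/63)
c = (0, 29/15, -1/2, 1)
Ac = (0, 0, -73/344, 35/128)
Σ b_i: 115/174·1 + (-1125/29638)·1 + (-86/657)·1 + 32/63·1 = 1 ✓
b·c: (-1125/29638)·29/15 + (-86/657)·(-1/2) + 32/63·1 = 1/2 ✓
b·c²: (-1125/29638)·841/225 + (-86/657)·1/4 + 32/63·1 = 1/3 ✓
b·Ac: (-86/657)·(-73/344) + 32/63·35/128 = 1/6 ✓
b·c³: (-1125/29638)·24389/3375 + (-86/657)·(-1/8) + 32/63·1 = 1/4 ✓
b·(c∘Ac): (-86/657)·73/688 + 32/63·35/128 = 1/8 ✓
b·Ac²: (-86/657)·(-2117/5160) + 32/63·7/120 = 1/12 ✓
b·A²c: 32/63·21/256 = 1/24 ✓; 4 stages ⇒ order 4.

4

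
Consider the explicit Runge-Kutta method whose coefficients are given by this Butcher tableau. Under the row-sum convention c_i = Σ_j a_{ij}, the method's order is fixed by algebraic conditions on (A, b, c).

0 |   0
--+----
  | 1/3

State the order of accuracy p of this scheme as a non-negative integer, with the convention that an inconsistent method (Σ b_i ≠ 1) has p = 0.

0

b = (1/3)
c = (0)
Σ b_i: 1/3·1 = 1/3 ≠ 1 ⇒ order 0.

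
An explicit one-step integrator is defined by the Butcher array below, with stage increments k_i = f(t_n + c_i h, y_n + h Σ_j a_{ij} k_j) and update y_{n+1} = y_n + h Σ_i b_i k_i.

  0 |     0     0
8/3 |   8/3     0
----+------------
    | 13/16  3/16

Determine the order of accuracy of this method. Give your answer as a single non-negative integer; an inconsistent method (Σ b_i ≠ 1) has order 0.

2

b = (13/16, 3/16)
c = (0, 8/3)
Σ b_i: 13/16·1 + 3/16·1 = 1 ✓
b·c: 3/16·8/3 = 1/2 ✓; 2 stages ⇒ order 2.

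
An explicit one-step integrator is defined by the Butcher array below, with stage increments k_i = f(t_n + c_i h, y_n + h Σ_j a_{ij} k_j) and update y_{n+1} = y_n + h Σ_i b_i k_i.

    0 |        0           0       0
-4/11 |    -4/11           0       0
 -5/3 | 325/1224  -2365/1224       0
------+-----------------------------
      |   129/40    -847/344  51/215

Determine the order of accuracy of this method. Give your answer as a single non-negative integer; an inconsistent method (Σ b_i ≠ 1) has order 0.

b = (129/40, -847/344, 51/215)
c = (0, -4/11, -5/3)
Ac = (0, 0, 215/306)
Σ b_i: 129/40·1 + (-847/344)·1 + 51/215·1 = 1 ✓
b·c: (-847/344)·(-4/11) + 51/215·(-5/3) = 1/2 ✓
b·c²: (-847/344)·16/121 + 51/215·25/9 = 1/3 ✓
b·Ac: 51/215·215/306 = 1/6 ✓; 3 stages ⇒ order 3.

3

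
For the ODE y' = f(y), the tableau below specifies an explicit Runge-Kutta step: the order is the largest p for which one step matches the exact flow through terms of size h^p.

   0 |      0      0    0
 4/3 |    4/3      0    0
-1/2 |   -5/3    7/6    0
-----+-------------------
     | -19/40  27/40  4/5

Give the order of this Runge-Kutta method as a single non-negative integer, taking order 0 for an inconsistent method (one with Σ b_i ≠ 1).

b = (-19/40, 27/40, 4/5)
c = (0, 4/3, -1/2)
Ac = (0, 0, 14/9)
Σ b_i: (-19/40)·1 + 27/40·1 + 4/5·1 = 1 ✓
b·c: 27/40·4/3 + 4/5·(-1/2) = 1/2 ✓
b·c²: 27/40·16/9 + 4/5·1/4 = 7/5 ≠ 1/3 ⇒ order 2.
b·Ac: 4/5·14/9 = 56/45 ≠ 1/6

2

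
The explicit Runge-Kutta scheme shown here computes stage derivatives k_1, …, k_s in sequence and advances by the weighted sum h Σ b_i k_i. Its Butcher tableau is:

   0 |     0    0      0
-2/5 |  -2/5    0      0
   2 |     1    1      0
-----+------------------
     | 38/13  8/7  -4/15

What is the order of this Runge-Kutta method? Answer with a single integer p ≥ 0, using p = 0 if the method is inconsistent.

0

b = (38/13, 8/7, -4/15)
c = (0, -2/5, 2)
Ac = (0, 0, -2/5)
Σ b_i: 38/13·1 + 8/7·1 + (-4/15)·1 = 5186/1365 ≠ 1 ⇒ order 0.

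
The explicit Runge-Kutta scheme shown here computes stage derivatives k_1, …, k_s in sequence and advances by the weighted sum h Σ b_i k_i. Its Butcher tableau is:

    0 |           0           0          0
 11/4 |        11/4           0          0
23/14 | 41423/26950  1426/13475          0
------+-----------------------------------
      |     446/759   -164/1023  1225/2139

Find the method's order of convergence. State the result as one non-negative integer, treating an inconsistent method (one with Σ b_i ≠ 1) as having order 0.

3

b = (446/759, -164/1023, 1225/2139)
c = (0, 11/4, 23/14)
Ac = (0, 0, 713/2450)
Σ b_i: 446/759·1 + (-164/1023)·1 + 1225/2139·1 = 1 ✓
b·c: (-164/1023)·11/4 + 1225/2139·23/14 = 1/2 ✓
b·c²: (-164/1023)·121/16 + 1225/2139·529/196 = 1/3 ✓
b·Ac: 1225/2139·713/2450 = 1/6 ✓; 3 stages ⇒ order 3.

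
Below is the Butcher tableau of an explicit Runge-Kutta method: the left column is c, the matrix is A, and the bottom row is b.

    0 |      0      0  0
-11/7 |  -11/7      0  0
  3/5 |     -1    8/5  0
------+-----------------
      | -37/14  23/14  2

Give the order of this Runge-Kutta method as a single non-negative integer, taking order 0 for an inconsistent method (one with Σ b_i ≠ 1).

b = (-37/14, 23/14, 2)
c = (0, -11/7, 3/5)
Ac = (0, 0, -88/35)
Σ b_i: (-37/14)·1 + 23/14·1 + 2·1 = 1 ✓
b·c: 23/14·(-11/7) + 2·3/5 = -677/490 ≠ 1/2 ⇒ order 1.

1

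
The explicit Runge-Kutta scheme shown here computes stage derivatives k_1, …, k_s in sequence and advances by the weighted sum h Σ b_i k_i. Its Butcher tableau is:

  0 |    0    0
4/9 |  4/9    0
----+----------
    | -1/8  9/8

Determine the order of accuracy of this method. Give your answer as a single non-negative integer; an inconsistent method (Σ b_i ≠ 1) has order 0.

b = (-1/8, 9/8)
c = (0, 4/9)
Σ b_i: (-1/8)·1 + 9/8·1 = 1 ✓
b·c: 9/8·4/9 = 1/2 ✓; 2 stages ⇒ order 2.

2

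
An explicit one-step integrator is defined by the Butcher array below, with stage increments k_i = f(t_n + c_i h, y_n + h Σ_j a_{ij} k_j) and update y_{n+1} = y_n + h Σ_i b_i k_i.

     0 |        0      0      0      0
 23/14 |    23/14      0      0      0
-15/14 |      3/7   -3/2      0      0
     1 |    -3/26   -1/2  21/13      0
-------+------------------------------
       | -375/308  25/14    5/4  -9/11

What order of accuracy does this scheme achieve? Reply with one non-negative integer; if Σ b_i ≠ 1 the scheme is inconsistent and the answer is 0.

1

b = (-375/308, 25/14, 5/4, -9/11)
c = (0, 23/14, -15/14, 1)
Ac = (0, 0, -69/28, -929/364)
Σ b_i: (-375/308)·1 + 25/14·1 + 5/4·1 + (-9/11)·1 = 1 ✓
b·c: 25/14·23/14 + 5/4·(-15/14) + (-9/11)·1 = 3347/4312 ≠ 1/2 ⇒ order 1.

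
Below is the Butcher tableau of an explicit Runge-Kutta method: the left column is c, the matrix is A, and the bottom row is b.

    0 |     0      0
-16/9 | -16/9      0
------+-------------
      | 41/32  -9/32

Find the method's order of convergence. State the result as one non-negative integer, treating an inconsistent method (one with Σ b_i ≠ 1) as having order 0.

b = (41/32, -9/32)
c = (0, -16/9)
Σ b_i: 41/32·1 + (-9/32)·1 = 1 ✓
b·c: (-9/32)·(-16/9) = 1/2 ✓; 2 stages ⇒ order 2.

2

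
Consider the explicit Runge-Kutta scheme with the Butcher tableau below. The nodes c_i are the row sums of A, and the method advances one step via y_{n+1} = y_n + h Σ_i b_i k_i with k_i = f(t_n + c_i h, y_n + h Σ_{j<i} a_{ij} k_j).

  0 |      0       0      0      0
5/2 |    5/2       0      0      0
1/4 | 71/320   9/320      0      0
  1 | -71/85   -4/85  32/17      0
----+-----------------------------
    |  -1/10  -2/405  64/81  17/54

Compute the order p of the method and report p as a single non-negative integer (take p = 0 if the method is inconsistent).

b = (-1/10, -2/405, 64/81, 17/54)
c = (0, 5/2, 1/4, 1)
Ac = (0, 0, 9/128, 6/17)
Σ b_i: (-1/10)·1 + (-2/405)·1 + 64/81·1 + 17/54·1 = 1 ✓
b·c: (-2/405)·5/2 + 64/81·1/4 + 17/54·1 = 1/2 ✓
b·c²: (-2/405)·25/4 + 64/81·1/16 + 17/54·1 = 1/3 ✓
b·Ac: 64/81·9/128 + 17/54·6/17 = 1/6 ✓
b·c³: (-2/405)·125/8 + 64/81·1/64 + 17/54·1 = 1/4 ✓
b·(c∘Ac): 64/81·9/512 + 17/54·6/17 = 1/8 ✓
b·Ac²: 64/81·45/256 + 17/54·(-3/17) = 1/12 ✓
b·A²c: 17/54·9/68 = 1/24 ✓; 4 stages ⇒ order 4.

4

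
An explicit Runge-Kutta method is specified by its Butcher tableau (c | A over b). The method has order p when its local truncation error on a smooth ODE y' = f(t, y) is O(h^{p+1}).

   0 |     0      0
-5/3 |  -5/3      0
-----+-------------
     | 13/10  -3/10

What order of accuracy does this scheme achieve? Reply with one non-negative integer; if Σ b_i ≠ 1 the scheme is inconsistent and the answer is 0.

b = (13/10, -3/10)
c = (0, -5/3)
Σ b_i: 13/10·1 + (-3/10)·1 = 1 ✓
b·c: (-3/10)·(-5/3) = 1/2 ✓; 2 stages ⇒ order 2.

2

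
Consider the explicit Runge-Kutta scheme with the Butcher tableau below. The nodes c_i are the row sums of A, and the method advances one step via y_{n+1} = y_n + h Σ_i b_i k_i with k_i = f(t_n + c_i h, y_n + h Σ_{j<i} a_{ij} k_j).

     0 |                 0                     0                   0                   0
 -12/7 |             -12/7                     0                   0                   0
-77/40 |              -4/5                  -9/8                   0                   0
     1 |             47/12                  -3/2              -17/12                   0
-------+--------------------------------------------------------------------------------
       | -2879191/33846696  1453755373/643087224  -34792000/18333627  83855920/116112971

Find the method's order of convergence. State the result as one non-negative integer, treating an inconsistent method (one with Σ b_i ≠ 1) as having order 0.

b = (-2879191/33846696, 1453755373/643087224, -34792000/18333627, 83855920/116112971)
c = (0, -12/7, -77/40, 1)
Ac = (0, 0, 27/14, 17803/3360)
Σ b_i: (-2879191/33846696)·1 + 1453755373/643087224·1 + (-34792000/18333627)·1 + 83855920/116112971·1 = 1 ✓
b·c: 1453755373/643087224·(-12/7) + (-34792000/18333627)·(-77/40) + 83855920/116112971·1 = 1/2 ✓
b·c²: 1453755373/643087224·144/49 + (-34792000/18333627)·5929/1600 + 83855920/116112971·1 = 1/3 ✓
b·Ac: (-34792000/18333627)·27/14 + 83855920/116112971·17803/3360 = 1/6 ✓
b·c³: 1453755373/643087224·(-1728/343) + (-34792000/18333627)·(-456533/64000) + 83855920/116112971·1 = 226707235/78975624 ≠ 1/4 ⇒ order 3.
b·(c∘Ac): (-34792000/18333627)·(-297/80) + 83855920/116112971·17803/3360 = 214652051/19743906 ≠ 1/8
b·Ac²: (-34792000/18333627)·(-162/49) + 83855920/116112971·(-9086057/940800) = -136687683049/195069791280 ≠ 1/12
b·A²c: 83855920/116112971·(-153/56) = -1603744470/812790797 ≠ 1/24

3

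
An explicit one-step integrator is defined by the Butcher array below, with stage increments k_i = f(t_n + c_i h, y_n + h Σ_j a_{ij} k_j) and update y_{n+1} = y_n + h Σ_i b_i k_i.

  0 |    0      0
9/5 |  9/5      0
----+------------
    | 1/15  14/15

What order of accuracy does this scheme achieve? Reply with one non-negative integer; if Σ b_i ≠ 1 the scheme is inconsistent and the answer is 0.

b = (1/15, 14/15)
c = (0, 9/5)
Σ b_i: 1/15·1 + 14/15·1 = 1 ✓
b·c: 14/15·9/5 = 42/25 ≠ 1/2 ⇒ order 1.

1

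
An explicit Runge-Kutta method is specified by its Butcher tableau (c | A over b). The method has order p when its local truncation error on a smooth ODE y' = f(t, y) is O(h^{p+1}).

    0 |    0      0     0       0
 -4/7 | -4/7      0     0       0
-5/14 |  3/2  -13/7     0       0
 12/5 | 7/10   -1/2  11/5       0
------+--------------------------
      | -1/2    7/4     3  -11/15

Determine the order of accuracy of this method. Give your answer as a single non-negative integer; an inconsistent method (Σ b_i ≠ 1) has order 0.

b = (-1/2, 7/4, 3, -11/15)
c = (0, -4/7, -5/14, 12/5)
Ac = (0, 0, 52/49, -1/2)
Σ b_i: (-1/2)·1 + 7/4·1 + 3·1 + (-11/15)·1 = 211/60 ≠ 1 ⇒ order 0.

0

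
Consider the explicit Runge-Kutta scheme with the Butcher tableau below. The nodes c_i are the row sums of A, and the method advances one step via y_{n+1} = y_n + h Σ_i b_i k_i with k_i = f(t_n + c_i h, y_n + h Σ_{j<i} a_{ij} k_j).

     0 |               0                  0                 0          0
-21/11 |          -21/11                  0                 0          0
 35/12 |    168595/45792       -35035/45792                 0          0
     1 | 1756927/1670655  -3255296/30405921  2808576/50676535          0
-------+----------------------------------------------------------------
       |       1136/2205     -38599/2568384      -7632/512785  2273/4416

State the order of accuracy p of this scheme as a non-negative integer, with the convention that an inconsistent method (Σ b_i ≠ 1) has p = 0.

4

b = (1136/2205, -38599/2568384, -7632/512785, 2273/4416)
c = (0, -21/11, 35/12, 1)
Ac = (0, 0, 22295/15264, 832/2273)
Σ b_i: 1136/2205·1 + (-38599/2568384)·1 + (-7632/512785)·1 + 2273/4416·1 = 1 ✓
b·c: (-38599/2568384)·(-21/11) + (-7632/512785)·35/12 + 2273/4416·1 = 1/2 ✓
b·c²: (-38599/2568384)·441/121 + (-7632/512785)·1225/144 + 2273/4416·1 = 1/3 ✓
b·Ac: (-7632/512785)·22295/15264 + 2273/4416·832/2273 = 1/6 ✓
b·c³: (-38599/2568384)·(-9261/1331) + (-7632/512785)·42875/1728 + 2273/4416·1 = 1/4 ✓
b·(c∘Ac): (-7632/512785)·780325/183168 + 2273/4416·832/2273 = 1/8 ✓
b·Ac²: (-7632/512785)·(-156065/55968) + 2273/4416·2032/25003 = 1/12 ✓
b·A²c: 2273/4416·184/2273 = 1/24 ✓; 4 stages ⇒ order 4.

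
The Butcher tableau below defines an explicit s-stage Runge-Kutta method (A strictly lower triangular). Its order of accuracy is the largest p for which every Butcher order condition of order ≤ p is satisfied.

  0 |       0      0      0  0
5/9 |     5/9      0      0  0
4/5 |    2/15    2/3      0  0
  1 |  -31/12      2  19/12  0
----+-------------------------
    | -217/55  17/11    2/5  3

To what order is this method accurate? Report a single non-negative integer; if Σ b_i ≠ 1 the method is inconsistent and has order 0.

1

b = (-217/55, 17/11, 2/5, 3)
c = (0, 5/9, 4/5, 1)
Ac = (0, 0, 10/27, 107/45)
Σ b_i: (-217/55)·1 + 17/11·1 + 2/5·1 + 3·1 = 1 ✓
b·c: 17/11·5/9 + 2/5·4/5 + 3·1 = 10342/2475 ≠ 1/2 ⇒ order 1.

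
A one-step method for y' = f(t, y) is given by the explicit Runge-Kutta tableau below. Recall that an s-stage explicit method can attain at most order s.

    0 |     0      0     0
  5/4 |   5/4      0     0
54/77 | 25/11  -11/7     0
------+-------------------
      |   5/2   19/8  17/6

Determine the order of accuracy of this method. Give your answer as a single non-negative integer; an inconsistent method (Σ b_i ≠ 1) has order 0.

0

b = (5/2, 19/8, 17/6)
c = (0, 5/4, 54/77)
Ac = (0, 0, -55/28)
Σ b_i: 5/2·1 + 19/8·1 + 17/6·1 = 185/24 ≠ 1 ⇒ order 0.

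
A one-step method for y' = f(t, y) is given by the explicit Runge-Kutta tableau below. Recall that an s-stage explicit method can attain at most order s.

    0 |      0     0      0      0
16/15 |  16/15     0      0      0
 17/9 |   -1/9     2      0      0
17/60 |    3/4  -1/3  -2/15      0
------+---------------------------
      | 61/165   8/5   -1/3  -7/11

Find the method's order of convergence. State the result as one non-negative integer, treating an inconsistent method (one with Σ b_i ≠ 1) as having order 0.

b = (61/165, 8/5, -1/3, -7/11)
c = (0, 16/15, 17/9, 17/60)
Ac = (0, 0, 32/15, -82/135)
Σ b_i: 61/165·1 + 8/5·1 + (-1/3)·1 + (-7/11)·1 = 1 ✓
b·c: 8/5·16/15 + (-1/3)·17/9 + (-7/11)·17/60 = 26633/29700 ≠ 1/2 ⇒ order 1.

1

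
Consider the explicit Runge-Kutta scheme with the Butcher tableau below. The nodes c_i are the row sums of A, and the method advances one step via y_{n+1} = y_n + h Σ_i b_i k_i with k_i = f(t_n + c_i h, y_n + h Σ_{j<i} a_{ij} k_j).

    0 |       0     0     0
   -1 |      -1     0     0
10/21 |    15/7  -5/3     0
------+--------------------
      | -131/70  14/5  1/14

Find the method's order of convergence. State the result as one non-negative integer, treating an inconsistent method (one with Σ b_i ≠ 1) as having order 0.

b = (-131/70, 14/5, 1/14)
c = (0, -1, 10/21)
Ac = (0, 0, 5/3)
Σ b_i: (-131/70)·1 + 14/5·1 + 1/14·1 = 1 ✓
b·c: 14/5·(-1) + 1/14·10/21 = -2033/735 ≠ 1/2 ⇒ order 1.

1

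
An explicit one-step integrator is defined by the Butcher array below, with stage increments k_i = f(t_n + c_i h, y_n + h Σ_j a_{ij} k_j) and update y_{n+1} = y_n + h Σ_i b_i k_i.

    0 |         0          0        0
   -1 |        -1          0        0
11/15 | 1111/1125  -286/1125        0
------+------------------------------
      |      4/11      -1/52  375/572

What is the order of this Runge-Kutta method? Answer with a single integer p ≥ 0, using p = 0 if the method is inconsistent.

b = (4/11, -1/52, 375/572)
c = (0, -1, 11/15)
Ac = (0, 0, 286/1125)
Σ b_i: 4/11·1 + (-1/52)·1 + 375/572·1 = 1 ✓
b·c: (-1/52)·(-1) + 375/572·11/15 = 1/2 ✓
b·c²: (-1/52)·1 + 375/572·121/225 = 1/3 ✓
b·Ac: 375/572·286/1125 = 1/6 ✓; 3 stages ⇒ order 3.

3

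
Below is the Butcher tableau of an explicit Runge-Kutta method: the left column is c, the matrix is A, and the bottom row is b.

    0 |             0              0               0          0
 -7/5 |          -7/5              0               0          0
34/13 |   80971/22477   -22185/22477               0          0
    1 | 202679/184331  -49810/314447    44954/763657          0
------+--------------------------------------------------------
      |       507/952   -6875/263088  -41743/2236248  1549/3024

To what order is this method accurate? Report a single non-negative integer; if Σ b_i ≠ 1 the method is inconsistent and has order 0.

4

b = (507/952, -6875/263088, -41743/2236248, 1549/3024)
c = (0, -7/5, 34/13, 1)
Ac = (0, 0, 4437/3211, 582/1549)
Σ b_i: 507/952·1 + (-6875/263088)·1 + (-41743/2236248)·1 + 1549/3024·1 = 1 ✓
b·c: (-6875/263088)·(-7/5) + (-41743/2236248)·34/13 + 1549/3024·1 = 1/2 ✓
b·c²: (-6875/263088)·49/25 + (-41743/2236248)·1156/169 + 1549/3024·1 = 1/3 ✓
b·Ac: (-41743/2236248)·4437/3211 + 1549/3024·582/1549 = 1/6 ✓
b·c³: (-6875/263088)·(-343/125) + (-41743/2236248)·39304/2197 + 1549/3024·1 = 1/4 ✓
b·(c∘Ac): (-41743/2236248)·150858/41743 + 1549/3024·582/1549 = 1/8 ✓
b·Ac²: (-41743/2236248)·(-31059/16055) + 1549/3024·714/7745 = 1/12 ✓
b·A²c: 1549/3024·126/1549 = 1/24 ✓; 4 stages ⇒ order 4.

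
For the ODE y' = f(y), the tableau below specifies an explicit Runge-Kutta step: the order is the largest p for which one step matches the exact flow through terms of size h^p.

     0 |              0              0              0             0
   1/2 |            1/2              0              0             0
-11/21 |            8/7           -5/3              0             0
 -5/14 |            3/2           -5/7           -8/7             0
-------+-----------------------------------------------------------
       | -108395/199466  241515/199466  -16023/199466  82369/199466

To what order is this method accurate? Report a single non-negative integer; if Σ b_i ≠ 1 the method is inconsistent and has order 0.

b = (-108395/199466, 241515/199466, -16023/199466, 82369/199466)
c = (0, 1/2, -11/21, -5/14)
Ac = (0, 0, -5/6, 71/294)
Σ b_i: (-108395/199466)·1 + 241515/199466·1 + (-16023/199466)·1 + 82369/199466·1 = 1 ✓
b·c: 241515/199466·1/2 + (-16023/199466)·(-11/21) + 82369/199466·(-5/14) = 1/2 ✓
b·c²: 241515/199466·1/4 + (-16023/199466)·121/441 + 82369/199466·25/196 = 1/3 ✓
b·Ac: (-16023/199466)·(-5/6) + 82369/199466·71/294 = 1/6 ✓
b·c³: 241515/199466·1/8 + (-16023/199466)·(-1331/9261) + 82369/199466·(-125/2744) = 1810619/12566358 ≠ 1/4 ⇒ order 3.
b·(c∘Ac): (-16023/199466)·55/126 + 82369/199466·(-355/4116) = -394755/5585048 ≠ 1/8
b·Ac²: (-16023/199466)·(-5/12) + 82369/199466·(-6077/12348) = -4266511/25132716 ≠ 1/12
b·A²c: 82369/199466·20/21 = 117670/299199 ≠ 1/24

3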